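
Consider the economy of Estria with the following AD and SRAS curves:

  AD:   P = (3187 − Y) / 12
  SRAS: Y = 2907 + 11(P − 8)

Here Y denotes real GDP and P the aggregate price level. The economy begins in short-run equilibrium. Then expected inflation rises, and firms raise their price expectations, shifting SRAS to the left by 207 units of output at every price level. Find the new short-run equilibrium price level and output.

P = 25, Y = 2887

This is a negative supply shock: SRAS shifts left.
New SRAS: Y = 2612 + 11P.
Set AD = SRAS: 3187 − 12P = 2612 + 11P, so 575 = 23P and P = 25.
Y = 3187 − 12·25 = 2887.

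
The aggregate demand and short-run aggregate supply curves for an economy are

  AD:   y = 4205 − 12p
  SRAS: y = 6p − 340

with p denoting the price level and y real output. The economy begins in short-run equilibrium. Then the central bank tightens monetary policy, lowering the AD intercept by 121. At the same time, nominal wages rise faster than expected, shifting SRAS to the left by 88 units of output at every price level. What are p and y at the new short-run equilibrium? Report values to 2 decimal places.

p = 250.67, y = 1076.00

After both shocks: AD is y = 4084 − 12p and SRAS is y = 6p − 428.
Setting them equal: 4512 = 18p, so p = 250.67.
Substituting into AD, y = 1076.00.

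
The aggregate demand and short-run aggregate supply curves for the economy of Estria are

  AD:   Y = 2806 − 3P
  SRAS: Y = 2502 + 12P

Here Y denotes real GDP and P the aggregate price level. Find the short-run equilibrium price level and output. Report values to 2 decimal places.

Set AD = SRAS: 2806 − 3P = 2502 + 12P, so 304 = 15P and P = 20.27.
Substituting into AD, Y = 2806 − 3P = 2745.20.

P = 20.27, Y = 2745.20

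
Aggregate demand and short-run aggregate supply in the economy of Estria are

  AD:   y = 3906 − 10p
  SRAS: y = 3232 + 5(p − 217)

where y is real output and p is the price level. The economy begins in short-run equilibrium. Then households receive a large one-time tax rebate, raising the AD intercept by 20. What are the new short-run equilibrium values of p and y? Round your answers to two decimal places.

p = 118.60, y = 2740.00

This is a positive demand shock: AD shifts right.
New AD: y = 3926 − 10p.
SRAS can be written y = 2147 + 5p.
Set AD = SRAS: 3926 − 10p = 2147 + 5p, so 1779 = 15p and p = 118.60.
Substituting into AD, y = 2740.00.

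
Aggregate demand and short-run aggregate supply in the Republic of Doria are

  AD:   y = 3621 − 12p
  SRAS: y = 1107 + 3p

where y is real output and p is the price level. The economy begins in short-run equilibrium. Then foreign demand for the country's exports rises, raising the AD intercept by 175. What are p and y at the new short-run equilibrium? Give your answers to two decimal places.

This is a positive demand shock: AD shifts right.
New AD: y = 3796 − 12p.
Set AD = SRAS: 3796 − 12p = 1107 + 3p, so 2689 = 15p and p = 179.27.
Substituting into AD, y = 1644.80.

p = 179.27, y = 1644.80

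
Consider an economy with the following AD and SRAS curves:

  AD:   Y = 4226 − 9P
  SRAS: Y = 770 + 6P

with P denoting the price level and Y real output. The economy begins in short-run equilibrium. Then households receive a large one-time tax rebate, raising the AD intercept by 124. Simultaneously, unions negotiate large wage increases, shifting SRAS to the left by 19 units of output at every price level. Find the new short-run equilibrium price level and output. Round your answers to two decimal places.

After both shocks: AD is Y = 4350 − 9P and SRAS is Y = 751 + 6P.
Setting them equal: 3599 = 15P, so P = 239.93.
Substituting into AD, Y = 2190.60.

P = 239.93, Y = 2190.60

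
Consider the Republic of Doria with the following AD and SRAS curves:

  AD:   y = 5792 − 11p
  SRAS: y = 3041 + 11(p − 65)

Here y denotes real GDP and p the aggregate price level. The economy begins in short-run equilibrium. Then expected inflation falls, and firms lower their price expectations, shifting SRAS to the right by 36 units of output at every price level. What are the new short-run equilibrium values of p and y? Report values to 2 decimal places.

This is a positive supply shock: SRAS shifts right.
New SRAS: y = 2362 + 11p.
Set AD = SRAS: 5792 − 11p = 2362 + 11p, so 3430 = 22p and p = 155.91.
Substituting into AD, y = 4077.00.

p = 155.91, y = 4077.00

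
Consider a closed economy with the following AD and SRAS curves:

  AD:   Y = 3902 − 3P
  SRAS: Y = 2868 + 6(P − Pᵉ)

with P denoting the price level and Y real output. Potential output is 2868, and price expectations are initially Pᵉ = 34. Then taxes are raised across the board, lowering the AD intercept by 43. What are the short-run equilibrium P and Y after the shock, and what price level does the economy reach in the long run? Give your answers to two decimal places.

AD shifts left: new AD is Y = 3859 − 3P. With Pᵉ = 34, SRAS is Y = 2664 + 6P.
Short run: 3859 − 3P = 2664 + 6P gives 1195 = 9P, so P = 132.78 and Y = 3859 − 3P = 3460.67.
Y = 3460.67 is above potential 2868; expectations adjust and SRAS shifts left until Y = 2868.
Long run: on the new AD curve, 2868 = 3859 − 3P gives P = 330.33.

Short run: P = 132.78, Y = 3460.67. Long run: P = 330.33.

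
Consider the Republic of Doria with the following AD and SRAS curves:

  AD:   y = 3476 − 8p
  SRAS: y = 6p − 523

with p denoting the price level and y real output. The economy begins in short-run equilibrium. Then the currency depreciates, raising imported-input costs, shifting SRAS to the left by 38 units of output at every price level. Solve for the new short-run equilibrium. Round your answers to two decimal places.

This is a negative supply shock: SRAS shifts left.
New SRAS: y = 6p − 561.
Set AD = SRAS: 3476 − 8p = 6p − 561, so 4037 = 14p and p = 288.36.
Substituting into AD, y = 1169.14.

p = 288.36, y = 1169.14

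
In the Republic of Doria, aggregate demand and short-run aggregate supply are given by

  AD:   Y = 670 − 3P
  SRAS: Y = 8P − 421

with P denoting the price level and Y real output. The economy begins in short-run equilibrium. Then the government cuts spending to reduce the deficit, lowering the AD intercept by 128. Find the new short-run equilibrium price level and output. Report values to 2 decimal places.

P = 87.55, Y = 279.36

This is a negative demand shock: AD shifts left.
New AD: Y = 542 − 3P.
Set AD = SRAS: 542 − 3P = 8P − 421, so 963 = 11P and P = 87.55.
Substituting into AD, Y = 279.36.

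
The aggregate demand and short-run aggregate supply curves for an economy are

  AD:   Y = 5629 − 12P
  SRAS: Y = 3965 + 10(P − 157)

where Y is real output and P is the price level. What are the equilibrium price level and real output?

P = 147, Y = 3865

Write SRAS as Y = 3965 + 10P − 1570 = 2395 + 10P.
Set AD = SRAS: 5629 − 12P = 2395 + 10P, so 3234 = 22P and P = 147.
Then Y = 5629 − 12·147 = 3865.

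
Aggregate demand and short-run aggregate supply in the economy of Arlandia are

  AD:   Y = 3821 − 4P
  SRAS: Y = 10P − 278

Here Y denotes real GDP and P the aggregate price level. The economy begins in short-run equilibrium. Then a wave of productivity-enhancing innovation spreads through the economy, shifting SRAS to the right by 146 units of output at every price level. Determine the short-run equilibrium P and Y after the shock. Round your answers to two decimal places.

This is a positive supply shock: SRAS shifts right.
New SRAS: Y = 10P − 132.
Set AD = SRAS: 3821 − 4P = 10P − 132, so 3953 = 14P and P = 282.36.
Substituting into AD, Y = 2691.57.

P = 282.36, Y = 2691.57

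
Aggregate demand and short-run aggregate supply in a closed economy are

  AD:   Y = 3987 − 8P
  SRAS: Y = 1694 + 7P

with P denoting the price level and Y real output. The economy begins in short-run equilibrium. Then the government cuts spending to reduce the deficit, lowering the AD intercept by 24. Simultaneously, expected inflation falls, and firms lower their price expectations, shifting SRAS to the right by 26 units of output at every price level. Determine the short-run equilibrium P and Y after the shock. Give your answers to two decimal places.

After both shocks: AD is Y = 3963 − 8P and SRAS is Y = 1720 + 7P.
Setting them equal: 2243 = 15P, so P = 149.53.
Substituting into AD, Y = 2766.73.

P = 149.53, Y = 2766.73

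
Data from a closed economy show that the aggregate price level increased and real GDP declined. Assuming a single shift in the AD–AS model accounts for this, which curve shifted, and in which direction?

SRAS shifted left

P rose and Y fell. An AD shift moves P and Y in the same direction; an SRAS shift moves them in opposite directions.
Here P and Y moved in opposite directions, so the SRAS curve shifted.
Since Y fell, SRAS shifted left.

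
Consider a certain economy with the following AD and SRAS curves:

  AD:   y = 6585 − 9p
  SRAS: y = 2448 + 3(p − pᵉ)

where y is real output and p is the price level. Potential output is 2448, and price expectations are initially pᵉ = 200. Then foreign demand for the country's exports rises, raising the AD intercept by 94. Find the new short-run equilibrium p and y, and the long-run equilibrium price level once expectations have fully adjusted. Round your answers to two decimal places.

Short run: p = 402.58, y = 3055.75. Long run: p = 470.11.

AD shifts right: new AD is y = 6679 − 9p. With pᵉ = 200, SRAS is y = 1848 + 3p.
Short run: 6679 − 9p = 1848 + 3p gives 4831 = 12p, so p = 402.58 and y = 6679 − 9p = 3055.75.
y = 3055.75 is above potential 2448; expectations adjust and SRAS shifts left until y = 2448.
Long run: on the new AD curve, 2448 = 6679 − 9p gives p = 470.11.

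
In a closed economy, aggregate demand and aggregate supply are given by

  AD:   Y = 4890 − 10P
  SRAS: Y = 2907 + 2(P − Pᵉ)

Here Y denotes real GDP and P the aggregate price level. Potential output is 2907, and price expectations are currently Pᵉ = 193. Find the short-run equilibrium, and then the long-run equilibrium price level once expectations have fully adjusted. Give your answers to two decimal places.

Short run: P = 197.42, Y = 2915.83. Long run: P = 198.30.

Short run: with Pᵉ = 193, SRAS is Y = 2521 + 2P. Setting AD = SRAS gives 2369 = 12P, so P = 197.42 and Y = 4890 − 10P = 2915.83.
Output 2915.83 is above potential 2907, so over time expected prices rise and SRAS shifts left until Y returns to 2907.
Long run: Y = 2907 on the AD curve gives 2907 = 4890 − 10P, so P = 198.30.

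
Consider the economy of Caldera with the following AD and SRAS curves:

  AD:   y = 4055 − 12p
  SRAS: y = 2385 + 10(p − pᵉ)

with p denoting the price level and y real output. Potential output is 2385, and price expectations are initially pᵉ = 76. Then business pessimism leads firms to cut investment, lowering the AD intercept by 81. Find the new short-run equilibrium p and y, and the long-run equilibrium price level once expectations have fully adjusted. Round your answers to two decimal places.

Short run: p = 106.77, y = 2692.73. Long run: p = 132.42.

AD shifts left: new AD is y = 3974 − 12p. With pᵉ = 76, SRAS is y = 1625 + 10p.
Short run: 3974 − 12p = 1625 + 10p gives 2349 = 22p, so p = 106.77 and y = 3974 − 12p = 2692.73.
y = 2692.73 is above potential 2385; expectations adjust and SRAS shifts left until y = 2385.
Long run: on the new AD curve, 2385 = 3974 − 12p gives p = 132.42.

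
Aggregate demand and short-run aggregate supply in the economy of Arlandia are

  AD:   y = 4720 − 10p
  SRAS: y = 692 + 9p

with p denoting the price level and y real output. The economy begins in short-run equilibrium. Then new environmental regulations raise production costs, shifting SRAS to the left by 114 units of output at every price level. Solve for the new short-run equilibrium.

p = 218, y = 2540

This is a negative supply shock: SRAS shifts left.
New SRAS: y = 578 + 9p.
Set AD = SRAS: 4720 − 10p = 578 + 9p, so 4142 = 19p and p = 218.
y = 4720 − 10·218 = 2540.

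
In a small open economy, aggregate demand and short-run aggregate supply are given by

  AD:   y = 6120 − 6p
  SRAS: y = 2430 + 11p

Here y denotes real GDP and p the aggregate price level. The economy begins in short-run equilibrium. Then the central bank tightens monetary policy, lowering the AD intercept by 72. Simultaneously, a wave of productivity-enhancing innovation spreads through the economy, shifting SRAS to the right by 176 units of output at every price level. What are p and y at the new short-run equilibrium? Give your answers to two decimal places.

p = 202.47, y = 4833.18

After both shocks: AD is y = 6048 − 6p and SRAS is y = 2606 + 11p.
Setting them equal: 3442 = 17p, so p = 202.47.
Substituting into AD, y = 4833.18.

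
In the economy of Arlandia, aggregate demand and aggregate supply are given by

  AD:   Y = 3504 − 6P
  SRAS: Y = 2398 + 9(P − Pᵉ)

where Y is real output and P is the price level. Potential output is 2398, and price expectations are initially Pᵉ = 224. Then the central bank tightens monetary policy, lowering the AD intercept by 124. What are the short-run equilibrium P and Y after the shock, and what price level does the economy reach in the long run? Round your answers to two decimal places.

AD shifts left: new AD is Y = 3380 − 6P. With Pᵉ = 224, SRAS is Y = 382 + 9P.
Short run: 3380 − 6P = 382 + 9P gives 2998 = 15P, so P = 199.87 and Y = 3380 − 6P = 2180.80.
Y = 2180.80 is below potential 2398; expectations adjust and SRAS shifts right until Y = 2398.
Long run: on the new AD curve, 2398 = 3380 − 6P gives P = 163.67.

Short run: P = 199.87, Y = 2180.80. Long run: P = 163.67.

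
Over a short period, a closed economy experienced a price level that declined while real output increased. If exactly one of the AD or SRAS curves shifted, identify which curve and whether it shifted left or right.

SRAS shifted right

P fell and Y rose. An AD shift moves P and Y in the same direction; an SRAS shift moves them in opposite directions.
Here P and Y moved in opposite directions, so the SRAS curve shifted.
Since Y rose, SRAS shifted right.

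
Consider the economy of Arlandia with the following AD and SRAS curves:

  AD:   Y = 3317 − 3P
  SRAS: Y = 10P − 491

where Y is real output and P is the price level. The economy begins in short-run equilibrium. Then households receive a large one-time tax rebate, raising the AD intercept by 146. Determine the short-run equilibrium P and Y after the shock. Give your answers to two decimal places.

This is a positive demand shock: AD shifts right.
New AD: Y = 3463 − 3P.
Set AD = SRAS: 3463 − 3P = 10P − 491, so 3954 = 13P and P = 304.15.
Substituting into AD, Y = 2550.54.

P = 304.15, Y = 2550.54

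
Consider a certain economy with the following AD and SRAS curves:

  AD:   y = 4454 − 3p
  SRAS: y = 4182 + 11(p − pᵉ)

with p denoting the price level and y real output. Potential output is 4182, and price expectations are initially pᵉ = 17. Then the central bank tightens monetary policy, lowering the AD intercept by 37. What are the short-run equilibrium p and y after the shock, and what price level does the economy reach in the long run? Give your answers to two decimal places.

AD shifts left: new AD is y = 4417 − 3p. With pᵉ = 17, SRAS is y = 3995 + 11p.
Short run: 4417 − 3p = 3995 + 11p gives 422 = 14p, so p = 30.14 and y = 4417 − 3p = 4326.57.
y = 4326.57 is above potential 4182; expectations adjust and SRAS shifts left until y = 4182.
Long run: on the new AD curve, 4182 = 4417 − 3p gives p = 78.33.

Short run: p = 30.14, y = 4326.57. Long run: p = 78.33.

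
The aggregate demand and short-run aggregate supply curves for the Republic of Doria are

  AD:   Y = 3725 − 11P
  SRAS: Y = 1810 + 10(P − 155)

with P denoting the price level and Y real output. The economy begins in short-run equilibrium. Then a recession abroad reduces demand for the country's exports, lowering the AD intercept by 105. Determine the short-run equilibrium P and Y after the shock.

P = 160, Y = 1860

This is a negative demand shock: AD shifts left.
New AD: Y = 3620 − 11P.
SRAS can be written Y = 260 + 10P.
Set AD = SRAS: 3620 − 11P = 260 + 10P, so 3360 = 21P and P = 160.
Y = 3620 − 11·160 = 1860.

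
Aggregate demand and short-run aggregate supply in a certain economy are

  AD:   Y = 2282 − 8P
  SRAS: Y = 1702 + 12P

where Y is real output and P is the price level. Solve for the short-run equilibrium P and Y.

P = 29, Y = 2050

Set AD = SRAS: 2282 − 8P = 1702 + 12P, so 580 = 20P and P = 29.
Then Y = 2282 − 8·29 = 2050.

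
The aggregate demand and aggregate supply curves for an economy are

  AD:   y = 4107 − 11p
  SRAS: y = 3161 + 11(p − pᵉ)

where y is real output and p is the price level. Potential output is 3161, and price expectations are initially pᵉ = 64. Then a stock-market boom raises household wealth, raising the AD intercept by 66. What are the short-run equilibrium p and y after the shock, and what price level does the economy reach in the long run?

Short run: p = 78, y = 3315. Long run: p = 92.

AD shifts right: new AD is y = 4173 − 11p. With pᵉ = 64, SRAS is y = 2457 + 11p.
Short run: 4173 − 11p = 2457 + 11p gives 1716 = 22p, so p = 78 and y = 4173 − 11·78 = 3315.
y = 3315 is above potential 3161; expectations adjust and SRAS shifts left until y = 3161.
Long run: on the new AD curve, 3161 = 4173 − 11p gives p = 92.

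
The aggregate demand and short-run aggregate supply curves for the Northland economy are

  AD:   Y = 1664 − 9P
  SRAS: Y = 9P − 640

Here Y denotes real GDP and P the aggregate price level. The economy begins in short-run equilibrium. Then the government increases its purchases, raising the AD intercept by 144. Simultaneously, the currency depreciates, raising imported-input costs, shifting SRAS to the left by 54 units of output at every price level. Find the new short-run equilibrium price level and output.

After both shocks: AD is Y = 1808 − 9P and SRAS is Y = 9P − 694.
Setting them equal: 2502 = 18P, so P = 139.
Y = 1808 − 9·139 = 557.

P = 139, Y = 557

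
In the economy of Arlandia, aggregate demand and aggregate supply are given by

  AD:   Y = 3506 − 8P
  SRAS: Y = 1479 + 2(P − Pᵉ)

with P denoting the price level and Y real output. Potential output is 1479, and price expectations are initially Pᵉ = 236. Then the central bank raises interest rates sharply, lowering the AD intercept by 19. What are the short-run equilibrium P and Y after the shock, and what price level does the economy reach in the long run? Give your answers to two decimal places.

Short run: P = 248.00, Y = 1503.00. Long run: P = 251.00.

AD shifts left: new AD is Y = 3487 − 8P. With Pᵉ = 236, SRAS is Y = 1007 + 2P.
Short run: 3487 − 8P = 1007 + 2P gives 2480 = 10P, so P = 248.00 and Y = 3487 − 8P = 1503.00.
Y = 1503.00 is above potential 1479; expectations adjust and SRAS shifts left until Y = 1479.
Long run: on the new AD curve, 1479 = 3487 − 8P gives P = 251.00.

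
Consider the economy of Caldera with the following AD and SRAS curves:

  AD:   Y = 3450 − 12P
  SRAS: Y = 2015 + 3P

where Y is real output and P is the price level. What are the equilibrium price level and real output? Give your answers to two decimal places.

Set AD = SRAS: 3450 − 12P = 2015 + 3P, so 1435 = 15P and P = 95.67.
Substituting into AD, Y = 3450 − 12P = 2302.00.

P = 95.67, Y = 2302.00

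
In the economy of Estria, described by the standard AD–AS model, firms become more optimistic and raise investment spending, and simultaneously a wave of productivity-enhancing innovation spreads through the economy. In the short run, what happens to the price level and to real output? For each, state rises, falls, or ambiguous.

The first event is a positive demand shock: AD shifts right, which by itself pushes P up and Y up.
The second is a favourable supply shock: SRAS shifts right, which by itself pushes P down and Y up.
The two shocks push P in opposite directions, so the effect on P is ambiguous. Both shocks push Y up, so Y rises.

Price level: ambiguous; output: rises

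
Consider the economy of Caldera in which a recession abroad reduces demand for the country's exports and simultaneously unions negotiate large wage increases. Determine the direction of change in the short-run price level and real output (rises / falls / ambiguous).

Price level: ambiguous; output: falls

The first event is a negative demand shock: AD shifts left, which by itself pushes P down and Y down.
The second is an adverse supply shock: SRAS shifts left, which by itself pushes P up and Y down.
The two shocks push P in opposite directions, so the effect on P is ambiguous. Both shocks push Y down, so Y falls.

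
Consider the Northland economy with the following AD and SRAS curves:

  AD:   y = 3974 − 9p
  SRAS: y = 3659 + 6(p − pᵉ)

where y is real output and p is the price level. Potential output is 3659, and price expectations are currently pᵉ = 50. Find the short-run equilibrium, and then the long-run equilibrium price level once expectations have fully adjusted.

Short run: p = 41, y = 3605. Long run: p = 35.

Short run: with pᵉ = 50, SRAS is y = 3359 + 6p. Setting AD = SRAS gives 615 = 15p, so p = 41 and y = 3974 − 9·41 = 3605.
Output 3605 is below potential 3659, so over time expected prices fall and SRAS shifts right until y returns to 3659.
Long run: y = 3659 on the AD curve gives 3659 = 3974 − 9p, so p = 35.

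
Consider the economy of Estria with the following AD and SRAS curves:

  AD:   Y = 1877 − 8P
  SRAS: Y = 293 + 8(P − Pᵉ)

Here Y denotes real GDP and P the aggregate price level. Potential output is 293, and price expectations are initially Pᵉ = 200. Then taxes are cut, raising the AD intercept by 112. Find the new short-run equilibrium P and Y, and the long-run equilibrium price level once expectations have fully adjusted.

Short run: P = 206, Y = 341. Long run: P = 212.

AD shifts right: new AD is Y = 1989 − 8P. With Pᵉ = 200, SRAS is Y = 8P − 1307.
Short run: 1989 − 8P = 8P − 1307 gives 3296 = 16P, so P = 206 and Y = 1989 − 8·206 = 341.
Y = 341 is above potential 293; expectations adjust and SRAS shifts left until Y = 293.
Long run: on the new AD curve, 293 = 1989 − 8P gives P = 212.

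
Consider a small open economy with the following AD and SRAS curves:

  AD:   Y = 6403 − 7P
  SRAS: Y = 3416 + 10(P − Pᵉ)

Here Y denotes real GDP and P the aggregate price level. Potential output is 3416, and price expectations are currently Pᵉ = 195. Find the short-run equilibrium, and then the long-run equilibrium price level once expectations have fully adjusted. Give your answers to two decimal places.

Short run: with Pᵉ = 195, SRAS is Y = 1466 + 10P. Setting AD = SRAS gives 4937 = 17P, so P = 290.41 and Y = 6403 − 7P = 4370.12.
Output 4370.12 is above potential 3416, so over time expected prices rise and SRAS shifts left until Y returns to 3416.
Long run: Y = 3416 on the AD curve gives 3416 = 6403 − 7P, so P = 426.71.

Short run: P = 290.41, Y = 4370.12. Long run: P = 426.71.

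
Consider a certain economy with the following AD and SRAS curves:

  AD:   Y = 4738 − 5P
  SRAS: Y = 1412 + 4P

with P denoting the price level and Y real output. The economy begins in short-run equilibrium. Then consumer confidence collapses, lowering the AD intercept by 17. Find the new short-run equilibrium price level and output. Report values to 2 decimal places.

P = 367.67, Y = 2882.67

This is a negative demand shock: AD shifts left.
New AD: Y = 4721 − 5P.
Set AD = SRAS: 4721 − 5P = 1412 + 4P, so 3309 = 9P and P = 367.67.
Substituting into AD, Y = 2882.67.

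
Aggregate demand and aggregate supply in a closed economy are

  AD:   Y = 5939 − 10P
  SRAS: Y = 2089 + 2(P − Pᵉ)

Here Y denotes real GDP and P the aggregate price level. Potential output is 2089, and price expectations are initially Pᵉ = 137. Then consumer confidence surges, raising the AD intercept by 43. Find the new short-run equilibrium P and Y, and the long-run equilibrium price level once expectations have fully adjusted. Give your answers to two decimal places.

AD shifts right: new AD is Y = 5982 − 10P. With Pᵉ = 137, SRAS is Y = 1815 + 2P.
Short run: 5982 − 10P = 1815 + 2P gives 4167 = 12P, so P = 347.25 and Y = 5982 − 10P = 2509.50.
Y = 2509.50 is above potential 2089; expectations adjust and SRAS shifts left until Y = 2089.
Long run: on the new AD curve, 2089 = 5982 − 10P gives P = 389.30.

Short run: P = 347.25, Y = 2509.50. Long run: P = 389.30.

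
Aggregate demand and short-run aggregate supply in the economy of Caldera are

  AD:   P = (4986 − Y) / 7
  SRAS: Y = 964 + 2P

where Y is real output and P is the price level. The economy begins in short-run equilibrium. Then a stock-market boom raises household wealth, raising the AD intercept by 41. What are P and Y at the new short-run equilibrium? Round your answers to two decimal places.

P = 451.44, Y = 1866.89

This is a positive demand shock: AD shifts right.
New AD: Y = 5027 − 7P.
Set AD = SRAS: 5027 − 7P = 964 + 2P, so 4063 = 9P and P = 451.44.
Substituting into AD, Y = 1866.89.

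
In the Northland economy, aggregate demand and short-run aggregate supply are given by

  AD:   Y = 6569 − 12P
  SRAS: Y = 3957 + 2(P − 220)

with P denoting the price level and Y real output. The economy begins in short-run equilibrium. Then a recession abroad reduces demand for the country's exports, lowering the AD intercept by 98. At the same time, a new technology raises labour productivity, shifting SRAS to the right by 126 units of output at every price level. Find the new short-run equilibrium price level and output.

P = 202, Y = 4047

After both shocks: AD is Y = 6471 − 12P and SRAS is Y = 3643 + 2P.
Setting them equal: 2828 = 14P, so P = 202.
Y = 6471 − 12·202 = 4047.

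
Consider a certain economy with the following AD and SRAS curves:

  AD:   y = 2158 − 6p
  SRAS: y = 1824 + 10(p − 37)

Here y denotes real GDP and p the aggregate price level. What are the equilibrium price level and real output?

p = 44, y = 1894

Write SRAS as y = 1824 + 10p − 370 = 1454 + 10p.
Set AD = SRAS: 2158 − 6p = 1454 + 10p, so 704 = 16p and p = 44.
Then y = 2158 − 6·44 = 1894.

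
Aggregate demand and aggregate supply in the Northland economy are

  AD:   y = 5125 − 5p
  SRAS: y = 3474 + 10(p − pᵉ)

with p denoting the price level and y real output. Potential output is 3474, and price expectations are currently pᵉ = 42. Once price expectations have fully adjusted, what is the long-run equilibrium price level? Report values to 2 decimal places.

Short run: with pᵉ = 42, SRAS is y = 3054 + 10p. Setting AD = SRAS gives 2071 = 15p, so p = 138.07 and y = 5125 − 5p = 4434.67.
Output 4434.67 is above potential 3474, so over time expected prices rise and SRAS shifts left until y returns to 3474.
Long run: y = 3474 on the AD curve gives 3474 = 5125 − 5p, so p = 330.20.

Long-run p = 330.20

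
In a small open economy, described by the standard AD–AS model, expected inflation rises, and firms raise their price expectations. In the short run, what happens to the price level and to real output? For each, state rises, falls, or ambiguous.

This is an adverse supply shock: SRAS shifts left.
Moving along the downward-sloping AD curve, P rises and Y falls.

Price level: rises; output: falls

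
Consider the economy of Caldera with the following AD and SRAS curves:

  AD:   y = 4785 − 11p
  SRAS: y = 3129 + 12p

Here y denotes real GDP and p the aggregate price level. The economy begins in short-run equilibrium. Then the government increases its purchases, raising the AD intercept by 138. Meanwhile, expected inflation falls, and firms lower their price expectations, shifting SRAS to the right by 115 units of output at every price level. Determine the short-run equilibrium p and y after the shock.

After both shocks: AD is y = 4923 − 11p and SRAS is y = 3244 + 12p.
Setting them equal: 1679 = 23p, so p = 73.
y = 4923 − 11·73 = 4120.

p = 73, y = 4120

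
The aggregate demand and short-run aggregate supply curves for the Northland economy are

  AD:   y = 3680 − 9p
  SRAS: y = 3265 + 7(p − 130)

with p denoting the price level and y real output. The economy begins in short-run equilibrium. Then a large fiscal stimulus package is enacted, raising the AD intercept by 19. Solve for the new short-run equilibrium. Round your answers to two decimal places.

This is a positive demand shock: AD shifts right.
New AD: y = 3699 − 9p.
SRAS can be written y = 2355 + 7p.
Set AD = SRAS: 3699 − 9p = 2355 + 7p, so 1344 = 16p and p = 84.00.
Substituting into AD, y = 2943.00.

p = 84.00, y = 2943.00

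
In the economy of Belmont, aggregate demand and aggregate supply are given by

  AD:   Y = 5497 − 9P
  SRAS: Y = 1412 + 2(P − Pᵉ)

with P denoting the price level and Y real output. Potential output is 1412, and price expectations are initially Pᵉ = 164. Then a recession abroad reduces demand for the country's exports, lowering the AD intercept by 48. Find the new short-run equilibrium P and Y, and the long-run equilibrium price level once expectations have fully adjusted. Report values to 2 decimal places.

AD shifts left: new AD is Y = 5449 − 9P. With Pᵉ = 164, SRAS is Y = 1084 + 2P.
Short run: 5449 − 9P = 1084 + 2P gives 4365 = 11P, so P = 396.82 and Y = 5449 − 9P = 1877.64.
Y = 1877.64 is above potential 1412; expectations adjust and SRAS shifts left until Y = 1412.
Long run: on the new AD curve, 1412 = 5449 − 9P gives P = 448.56.

Short run: P = 396.82, Y = 1877.64. Long run: P = 448.56.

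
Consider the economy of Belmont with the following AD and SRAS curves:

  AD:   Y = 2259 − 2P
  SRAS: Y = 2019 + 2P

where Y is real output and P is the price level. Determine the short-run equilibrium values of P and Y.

P = 60, Y = 2139

Set AD = SRAS: 2259 − 2P = 2019 + 2P, so 240 = 4P and P = 60.
Then Y = 2259 − 2·60 = 2139.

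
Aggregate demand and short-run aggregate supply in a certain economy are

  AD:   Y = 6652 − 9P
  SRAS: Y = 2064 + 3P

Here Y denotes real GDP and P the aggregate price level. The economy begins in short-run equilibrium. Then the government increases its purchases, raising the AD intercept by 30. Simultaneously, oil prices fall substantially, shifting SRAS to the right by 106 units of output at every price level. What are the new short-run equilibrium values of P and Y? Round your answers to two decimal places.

After both shocks: AD is Y = 6682 − 9P and SRAS is Y = 2170 + 3P.
Setting them equal: 4512 = 12P, so P = 376.00.
Substituting into AD, Y = 3298.00.

P = 376.00, Y = 3298.00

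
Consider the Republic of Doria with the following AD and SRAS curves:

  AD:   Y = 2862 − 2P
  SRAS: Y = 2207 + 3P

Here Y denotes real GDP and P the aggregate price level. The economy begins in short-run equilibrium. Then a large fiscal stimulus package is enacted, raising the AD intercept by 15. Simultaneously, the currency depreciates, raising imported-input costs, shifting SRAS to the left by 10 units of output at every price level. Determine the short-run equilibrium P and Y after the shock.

P = 136, Y = 2605

After both shocks: AD is Y = 2877 − 2P and SRAS is Y = 2197 + 3P.
Setting them equal: 680 = 5P, so P = 136.
Y = 2877 − 2·136 = 2605.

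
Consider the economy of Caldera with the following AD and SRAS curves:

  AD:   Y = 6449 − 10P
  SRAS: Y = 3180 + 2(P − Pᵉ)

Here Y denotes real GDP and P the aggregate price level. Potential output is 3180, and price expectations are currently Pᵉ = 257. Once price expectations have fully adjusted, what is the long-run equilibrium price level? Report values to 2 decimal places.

Long-run P = 326.90

Short run: with Pᵉ = 257, SRAS is Y = 2666 + 2P. Setting AD = SRAS gives 3783 = 12P, so P = 315.25 and Y = 6449 − 10P = 3296.50.
Output 3296.50 is above potential 3180, so over time expected prices rise and SRAS shifts left until Y returns to 3180.
Long run: Y = 3180 on the AD curve gives 3180 = 6449 − 10P, so P = 326.90.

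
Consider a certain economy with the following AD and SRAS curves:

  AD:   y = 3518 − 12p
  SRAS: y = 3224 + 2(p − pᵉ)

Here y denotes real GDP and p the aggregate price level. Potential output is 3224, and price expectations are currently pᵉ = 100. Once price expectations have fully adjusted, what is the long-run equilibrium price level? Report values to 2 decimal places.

Short run: with pᵉ = 100, SRAS is y = 3024 + 2p. Setting AD = SRAS gives 494 = 14p, so p = 35.29 and y = 3518 − 12p = 3094.57.
Output 3094.57 is below potential 3224, so over time expected prices fall and SRAS shifts right until y returns to 3224.
Long run: y = 3224 on the AD curve gives 3224 = 3518 − 12p, so p = 24.50.

Long-run p = 24.50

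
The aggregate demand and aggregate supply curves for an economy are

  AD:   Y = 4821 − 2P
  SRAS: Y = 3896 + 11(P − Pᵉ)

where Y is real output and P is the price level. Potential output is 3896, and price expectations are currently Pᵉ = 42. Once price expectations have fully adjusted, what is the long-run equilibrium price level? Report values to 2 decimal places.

Short run: with Pᵉ = 42, SRAS is Y = 3434 + 11P. Setting AD = SRAS gives 1387 = 13P, so P = 106.69 and Y = 4821 − 2P = 4607.62.
Output 4607.62 is above potential 3896, so over time expected prices rise and SRAS shifts left until Y returns to 3896.
Long run: Y = 3896 on the AD curve gives 3896 = 4821 − 2P, so P = 462.50.

Long-run P = 462.50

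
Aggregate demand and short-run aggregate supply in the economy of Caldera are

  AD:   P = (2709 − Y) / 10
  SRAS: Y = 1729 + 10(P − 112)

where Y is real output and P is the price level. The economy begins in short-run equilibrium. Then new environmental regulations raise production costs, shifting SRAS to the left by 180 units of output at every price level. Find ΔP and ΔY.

ΔP = +9, ΔY = -90

This is a negative supply shock: SRAS shifts left.
New SRAS: Y = 429 + 10P.
Set AD = SRAS: 2709 − 10P = 429 + 10P, so 2280 = 20P and P = 114.
Y = 2709 − 10·114 = 1569.
Initially P = 105, Y = 1659, so ΔP = +9 and ΔY = -90.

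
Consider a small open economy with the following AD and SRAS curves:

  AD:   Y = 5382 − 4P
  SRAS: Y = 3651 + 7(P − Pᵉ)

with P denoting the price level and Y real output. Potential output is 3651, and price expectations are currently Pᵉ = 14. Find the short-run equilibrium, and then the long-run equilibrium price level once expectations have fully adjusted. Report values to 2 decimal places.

Short run: with Pᵉ = 14, SRAS is Y = 3553 + 7P. Setting AD = SRAS gives 1829 = 11P, so P = 166.27 and Y = 5382 − 4P = 4716.91.
Output 4716.91 is above potential 3651, so over time expected prices rise and SRAS shifts left until Y returns to 3651.
Long run: Y = 3651 on the AD curve gives 3651 = 5382 − 4P, so P = 432.75.

Short run: P = 166.27, Y = 4716.91. Long run: P = 432.75.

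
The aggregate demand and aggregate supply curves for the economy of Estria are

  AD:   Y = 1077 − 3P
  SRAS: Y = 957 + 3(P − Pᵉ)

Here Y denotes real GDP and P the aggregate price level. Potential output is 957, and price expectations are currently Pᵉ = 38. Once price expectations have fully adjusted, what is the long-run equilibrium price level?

Long-run P = 40

Short run: with Pᵉ = 38, SRAS is Y = 843 + 3P. Setting AD = SRAS gives 234 = 6P, so P = 39 and Y = 1077 − 3·39 = 960.
Output 960 is above potential 957, so over time expected prices rise and SRAS shifts left until Y returns to 957.
Long run: Y = 957 on the AD curve gives 957 = 1077 − 3P, so P = 40.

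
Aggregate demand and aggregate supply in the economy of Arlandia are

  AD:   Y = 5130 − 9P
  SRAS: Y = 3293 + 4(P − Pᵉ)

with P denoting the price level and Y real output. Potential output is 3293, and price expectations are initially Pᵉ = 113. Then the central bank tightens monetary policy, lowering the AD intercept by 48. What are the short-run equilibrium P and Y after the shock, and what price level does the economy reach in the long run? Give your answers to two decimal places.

AD shifts left: new AD is Y = 5082 − 9P. With Pᵉ = 113, SRAS is Y = 2841 + 4P.
Short run: 5082 − 9P = 2841 + 4P gives 2241 = 13P, so P = 172.38 and Y = 5082 − 9P = 3530.54.
Y = 3530.54 is above potential 3293; expectations adjust and SRAS shifts left until Y = 3293.
Long run: on the new AD curve, 3293 = 5082 − 9P gives P = 198.78.

Short run: P = 172.38, Y = 3530.54. Long run: P = 198.78.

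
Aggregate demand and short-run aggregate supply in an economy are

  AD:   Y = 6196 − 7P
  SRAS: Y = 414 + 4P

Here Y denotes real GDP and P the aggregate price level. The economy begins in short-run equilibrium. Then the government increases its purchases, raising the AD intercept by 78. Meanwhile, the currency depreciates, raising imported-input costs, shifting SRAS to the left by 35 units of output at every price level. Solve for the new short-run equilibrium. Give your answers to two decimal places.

After both shocks: AD is Y = 6274 − 7P and SRAS is Y = 379 + 4P.
Setting them equal: 5895 = 11P, so P = 535.91.
Substituting into AD, Y = 2522.64.

P = 535.91, Y = 2522.64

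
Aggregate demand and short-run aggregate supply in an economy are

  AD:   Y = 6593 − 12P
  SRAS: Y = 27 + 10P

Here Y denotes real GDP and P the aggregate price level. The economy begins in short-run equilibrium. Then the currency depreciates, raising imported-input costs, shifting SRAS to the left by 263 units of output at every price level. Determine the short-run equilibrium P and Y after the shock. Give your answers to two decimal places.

P = 310.41, Y = 2868.09

This is a negative supply shock: SRAS shifts left.
New SRAS: Y = 10P − 236.
Set AD = SRAS: 6593 − 12P = 10P − 236, so 6829 = 22P and P = 310.41.
Substituting into AD, Y = 2868.09.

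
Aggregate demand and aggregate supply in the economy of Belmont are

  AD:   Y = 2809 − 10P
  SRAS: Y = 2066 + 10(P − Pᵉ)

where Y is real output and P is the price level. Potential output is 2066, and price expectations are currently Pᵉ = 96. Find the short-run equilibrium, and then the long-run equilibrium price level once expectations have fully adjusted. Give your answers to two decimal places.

Short run: P = 85.15, Y = 1957.50. Long run: P = 74.30.

Short run: with Pᵉ = 96, SRAS is Y = 1106 + 10P. Setting AD = SRAS gives 1703 = 20P, so P = 85.15 and Y = 2809 − 10P = 1957.50.
Output 1957.50 is below potential 2066, so over time expected prices fall and SRAS shifts right until Y returns to 2066.
Long run: Y = 2066 on the AD curve gives 2066 = 2809 − 10P, so P = 74.30.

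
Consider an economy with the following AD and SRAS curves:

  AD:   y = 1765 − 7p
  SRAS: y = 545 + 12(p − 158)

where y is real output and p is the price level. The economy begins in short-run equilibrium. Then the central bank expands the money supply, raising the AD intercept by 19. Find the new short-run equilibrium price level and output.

This is a positive demand shock: AD shifts right.
New AD: y = 1784 − 7p.
SRAS can be written y = 12p − 1351.
Set AD = SRAS: 1784 − 7p = 12p − 1351, so 3135 = 19p and p = 165.
y = 1784 − 7·165 = 629.

p = 165, y = 629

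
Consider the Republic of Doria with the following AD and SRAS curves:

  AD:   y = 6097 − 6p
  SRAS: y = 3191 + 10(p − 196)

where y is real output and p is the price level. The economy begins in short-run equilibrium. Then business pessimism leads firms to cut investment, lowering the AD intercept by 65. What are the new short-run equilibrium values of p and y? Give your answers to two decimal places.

p = 300.06, y = 4231.63

This is a negative demand shock: AD shifts left.
New AD: y = 6032 − 6p.
SRAS can be written y = 1231 + 10p.
Set AD = SRAS: 6032 − 6p = 1231 + 10p, so 4801 = 16p and p = 300.06.
Substituting into AD, y = 4231.63.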